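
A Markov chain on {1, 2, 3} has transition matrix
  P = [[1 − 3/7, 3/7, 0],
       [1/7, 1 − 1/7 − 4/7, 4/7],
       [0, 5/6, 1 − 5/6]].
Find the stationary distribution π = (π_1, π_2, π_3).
π = (35/212, 105/212, 18/53)

This is a birth-death chain on three states, which satisfies detailed balance: π_1 · P_{12} = π_2 · P_{21} and π_2 · P_{23} = π_3 · P_{32}.
From π_1 · 3/7 = π_2 · 1/7: π_2/π_1 = (3/7)/(1/7) = 3.
From π_2 · 4/7 = π_3 · 5/6: π_3/π_2 = (4/7)/(5/6) = 24/35.
Take π_1 proportional to 1; then unnormalized π = (1, 3, 72/35). Normalize by dividing by the sum 212/35:
  π = (35/212, 105/212, 18/53).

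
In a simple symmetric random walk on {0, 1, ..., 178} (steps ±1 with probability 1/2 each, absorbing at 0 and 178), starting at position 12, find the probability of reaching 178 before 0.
P(hit 178 before 0) = 12/178 = 6/89

Let u_k = P(hit 178 before 0 | start at k). Then u_0 = 0, u_178 = 1, and u_k = u_{k-1}/2 + u_{k+1}/2 for 1 ≤ k ≤ 177. This harmonic recurrence is solved by u_k = k/178, giving u_12 = 12/178 = 6/89.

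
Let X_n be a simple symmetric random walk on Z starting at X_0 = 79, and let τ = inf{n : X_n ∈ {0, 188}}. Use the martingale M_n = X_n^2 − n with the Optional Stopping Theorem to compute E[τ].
E[τ] = 8611

M_n = X_n^2 − n is a martingale (since E[X_{n+1}^2 | F_n] = X_n^2 + 1). By OST (τ has finite mean in a bounded region), E[M_τ] = E[M_0] = X_0^2 − 0 = 79^2 = 6241. Also E[M_τ] = E[X_τ^2] − E[τ]. The walk exits at 0 or 188, with P(hit 188 first) = 79/188, so E[X_τ^2] = 188^2 · 79/188 + 0 = 14852. Thus E[τ] = E[X_τ^2] − E[M_τ] = 14852 − 6241 = 8611 = 79(188 − 79) = 8611.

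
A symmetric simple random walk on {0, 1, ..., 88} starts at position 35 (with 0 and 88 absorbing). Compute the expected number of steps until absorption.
E[τ | X_0 = 35] = 1855

Let v_k = E[τ | X_0 = k]. Boundary: v_0 = v_88 = 0. Recurrence: v_k = 1 + (v_{k-1} + v_{k+1})/2 for 1 ≤ k ≤ 87. The particular solution to v_k − (v_{k-1} + v_{k+1})/2 = 1 is v_k = −k^2. Adding homogeneous solution A + B k and matching boundaries gives v_k = k (88 − k). Substituting k = 35: v_35 = 35 · 53 = 1855.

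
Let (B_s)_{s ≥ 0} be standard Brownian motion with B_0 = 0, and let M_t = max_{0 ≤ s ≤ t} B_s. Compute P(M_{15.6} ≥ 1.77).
P(M_{15.6} ≥ 1.77) = 2·P(B_{15.6} ≥ 1.77) = 2(1 − Φ(1.77/√15.6)) ≈ 0.6541

By the reflection principle for Brownian motion, P(M_t ≥ a) = 2 · P(B_t ≥ a) for a ≥ 0. Since B_t ~ N(0, t), P(B_t ≥ 1.77) = 1 − Φ(1.77/√t) = 1 − Φ(1.77/√15.6) = 1 − Φ(0.4481). So
  P(M_{15.6} ≥ 1.77) = 2(1 − Φ(0.4481)) ≈ 0.6541.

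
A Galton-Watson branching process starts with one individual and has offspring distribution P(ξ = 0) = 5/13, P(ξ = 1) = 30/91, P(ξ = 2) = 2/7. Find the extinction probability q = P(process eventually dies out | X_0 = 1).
q = 1

Mean offspring μ = 0·5/13 + 1·30/91 + 2·2/7 = 82/91 ≤ 1. For μ ≤ 1 with offspring not concentrated at 1, the Galton-Watson process goes extinct almost surely, so q = 1.
(Algebraic check: The pgf is f(s) = 5/13 + 30/91·s + 2/7·s². The extinction probability q is the smallest fixed point of f in [0, 1]. Setting s = f(s):
  2/7·s² + (30/91 − 1)·s + 5/13 = 0
  2/7·s² − (5/13 + 2/7)·s + 5/13 = 0
which factors as (s − 1)·(2/7·s − 5/13) = 0, giving roots s = 1 and s = (5/13)/(2/7) = 35/26. Since 35/26 ≥ 1, the smallest root in [0, 1] is s = 1.)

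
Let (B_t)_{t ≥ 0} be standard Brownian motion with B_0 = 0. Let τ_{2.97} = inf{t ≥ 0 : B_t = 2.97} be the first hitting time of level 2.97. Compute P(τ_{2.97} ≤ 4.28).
P(τ_{2.97} ≤ 4.28) = 2(1 − Φ(2.97/√4.28)) = 2(1 − Φ(1.4356)) ≈ 0.1511

By the reflection principle for standard BM, P(τ_b ≤ t) = 2 · P(B_t ≥ b). Since B_t ~ N(0, t), P(B_t ≥ 2.97) = 1 − Φ(2.97/√t) = 1 − Φ(2.97/√4.28) = 1 − Φ(1.4356) ≈ 0.07556. Doubling: P(τ_{2.97} ≤ 4.28) ≈ 2 · 0.07556 = 0.15112 ≈ 0.1511.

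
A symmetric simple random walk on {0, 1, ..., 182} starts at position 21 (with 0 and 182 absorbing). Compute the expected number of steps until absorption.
E[τ | X_0 = 21] = 3381

Let v_k = E[τ | X_0 = k]. Boundary: v_0 = v_182 = 0. Recurrence: v_k = 1 + (v_{k-1} + v_{k+1})/2 for 1 ≤ k ≤ 181. The particular solution to v_k − (v_{k-1} + v_{k+1})/2 = 1 is v_k = −k^2. Adding homogeneous solution A + B k and matching boundaries gives v_k = k (182 − k). Substituting k = 21: v_21 = 21 · 161 = 3381.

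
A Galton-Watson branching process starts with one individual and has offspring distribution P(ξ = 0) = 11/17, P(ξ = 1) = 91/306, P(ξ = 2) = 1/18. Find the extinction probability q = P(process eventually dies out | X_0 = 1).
q = 1

Mean offspring μ = 0·11/17 + 1·91/306 + 2·1/18 = 125/306 ≤ 1. For μ ≤ 1 with offspring not concentrated at 1, the Galton-Watson process goes extinct almost surely, so q = 1.
(Algebraic check: The pgf is f(s) = 11/17 + 91/306·s + 1/18·s². The extinction probability q is the smallest fixed point of f in [0, 1]. Setting s = f(s):
  1/18·s² + (91/306 − 1)·s + 11/17 = 0
  1/18·s² − (11/17 + 1/18)·s + 11/17 = 0
which factors as (s − 1)·(1/18·s − 11/17) = 0, giving roots s = 1 and s = (11/17)/(1/18) = 198/17. Since 198/17 ≥ 1, the smallest root in [0, 1] is s = 1.)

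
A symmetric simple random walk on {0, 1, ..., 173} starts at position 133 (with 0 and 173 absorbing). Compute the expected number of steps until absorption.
E[τ | X_0 = 133] = 5320

Let v_k = E[τ | X_0 = k]. Boundary: v_0 = v_173 = 0. Recurrence: v_k = 1 + (v_{k-1} + v_{k+1})/2 for 1 ≤ k ≤ 172. The particular solution to v_k − (v_{k-1} + v_{k+1})/2 = 1 is v_k = −k^2. Adding homogeneous solution A + B k and matching boundaries gives v_k = k (173 − k). Substituting k = 133: v_133 = 133 · 40 = 5320.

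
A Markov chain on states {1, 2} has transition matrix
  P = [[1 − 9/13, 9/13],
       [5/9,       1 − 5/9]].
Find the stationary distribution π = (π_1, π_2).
π_1 = 65/146, π_2 = 81/146

Solve πP = π with π_1 + π_2 = 1. From πP = π: π_1 · (1 − 9/13) + π_2 · 5/9 = π_1 ⇒ π_2 · 5/9 = π_1 · 9/13 ⇒ π_2/π_1 = (9/13)/(5/9) = 81/65. Together with π_1 + π_2 = 1:
  π_1 = (5/9)/(9/13 + 5/9) = (5/9)/(146/117) = 65/146,
  π_2 = (9/13)/(9/13 + 5/9) = (9/13)/(146/117) = 81/146.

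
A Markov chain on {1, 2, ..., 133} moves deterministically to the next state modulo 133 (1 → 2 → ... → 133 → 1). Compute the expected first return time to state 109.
E[T_109 | X_0 = 109] = 133

The chain cycles deterministically, so starting at state 109 it returns in exactly 133 steps. Equivalently, the stationary distribution is uniform π_j = 1/133 for every state j, so by Kac's formula E[T_109] = 1/π_109 = 133.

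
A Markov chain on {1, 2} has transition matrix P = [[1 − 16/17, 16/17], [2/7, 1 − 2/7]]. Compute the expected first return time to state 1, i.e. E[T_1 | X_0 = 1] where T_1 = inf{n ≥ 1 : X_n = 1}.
E[T_1 | X_0 = 1] = 1/π_1 = 73/17

For an irreducible recurrent Markov chain with stationary distribution π, E[T_i | X_0 = i] = 1/π_i (Kac's formula). Here π_1 = (2/7)/(16/17 + 2/7) = (2/7)/(146/119) = 17/73, so E[T_1 | X_0 = 1] = 1/π_1 = (16/17 + 2/7)/(2/7) = (146/119)/(2/7) = 73/17.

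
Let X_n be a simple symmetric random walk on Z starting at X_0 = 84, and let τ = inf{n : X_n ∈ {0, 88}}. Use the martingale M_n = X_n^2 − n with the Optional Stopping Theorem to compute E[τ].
E[τ] = 336

M_n = X_n^2 − n is a martingale (since E[X_{n+1}^2 | F_n] = X_n^2 + 1). By OST (τ has finite mean in a bounded region), E[M_τ] = E[M_0] = X_0^2 − 0 = 84^2 = 7056. Also E[M_τ] = E[X_τ^2] − E[τ]. The walk exits at 0 or 88, with P(hit 88 first) = 84/88, so E[X_τ^2] = 88^2 · 84/88 + 0 = 7392. Thus E[τ] = E[X_τ^2] − E[M_τ] = 7392 − 7056 = 336 = 84(88 − 84) = 336.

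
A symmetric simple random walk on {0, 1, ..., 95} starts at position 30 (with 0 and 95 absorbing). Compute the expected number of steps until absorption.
E[τ | X_0 = 30] = 1950

Let v_k = E[τ | X_0 = k]. Boundary: v_0 = v_95 = 0. Recurrence: v_k = 1 + (v_{k-1} + v_{k+1})/2 for 1 ≤ k ≤ 94. The particular solution to v_k − (v_{k-1} + v_{k+1})/2 = 1 is v_k = −k^2. Adding homogeneous solution A + B k and matching boundaries gives v_k = k (95 − k). Substituting k = 30: v_30 = 30 · 65 = 1950.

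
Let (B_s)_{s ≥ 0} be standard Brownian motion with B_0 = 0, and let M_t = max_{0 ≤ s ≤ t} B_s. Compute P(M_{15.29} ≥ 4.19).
P(M_{15.29} ≥ 4.19) = 2·P(B_{15.29} ≥ 4.19) = 2(1 − Φ(4.19/√15.29)) ≈ 0.2839

By the reflection principle for Brownian motion, P(M_t ≥ a) = 2 · P(B_t ≥ a) for a ≥ 0. Since B_t ~ N(0, t), P(B_t ≥ 4.19) = 1 − Φ(4.19/√t) = 1 − Φ(4.19/√15.29) = 1 − Φ(1.0715). So
  P(M_{15.29} ≥ 4.19) = 2(1 − Φ(1.0715)) ≈ 0.2839.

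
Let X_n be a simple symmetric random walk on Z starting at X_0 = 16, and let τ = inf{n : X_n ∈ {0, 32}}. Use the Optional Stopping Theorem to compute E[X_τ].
E[X_τ] = 16

X_n is a martingale and τ is a bounded-mean stopping time (indeed τ is finite a.s. with bounded expectation since the walk is in a bounded region). By the OST, E[X_τ] = E[X_0] = 16. Equivalently: E[X_τ] = 32 · P(hit 32 first) + 0 · P(hit 0 first) = 32 · (16/32) = 16.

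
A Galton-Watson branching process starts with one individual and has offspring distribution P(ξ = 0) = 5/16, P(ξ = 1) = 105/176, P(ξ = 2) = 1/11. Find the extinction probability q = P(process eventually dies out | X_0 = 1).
q = 1

Mean offspring μ = 0·5/16 + 1·105/176 + 2·1/11 = 137/176 ≤ 1. For μ ≤ 1 with offspring not concentrated at 1, the Galton-Watson process goes extinct almost surely, so q = 1.
(Algebraic check: The pgf is f(s) = 5/16 + 105/176·s + 1/11·s². The extinction probability q is the smallest fixed point of f in [0, 1]. Setting s = f(s):
  1/11·s² + (105/176 − 1)·s + 5/16 = 0
  1/11·s² − (5/16 + 1/11)·s + 5/16 = 0
which factors as (s − 1)·(1/11·s − 5/16) = 0, giving roots s = 1 and s = (5/16)/(1/11) = 55/16. Since 55/16 ≥ 1, the smallest root in [0, 1] is s = 1.)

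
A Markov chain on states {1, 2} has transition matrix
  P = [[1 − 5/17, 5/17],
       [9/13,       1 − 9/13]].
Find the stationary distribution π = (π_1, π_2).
π_1 = 153/218, π_2 = 65/218

Solve πP = π with π_1 + π_2 = 1. From πP = π: π_1 · (1 − 5/17) + π_2 · 9/13 = π_1 ⇒ π_2 · 9/13 = π_1 · 5/17 ⇒ π_2/π_1 = (5/17)/(9/13) = 65/153. Together with π_1 + π_2 = 1:
  π_1 = (9/13)/(5/17 + 9/13) = (9/13)/(218/221) = 153/218,
  π_2 = (5/17)/(5/17 + 9/13) = (5/17)/(218/221) = 65/218.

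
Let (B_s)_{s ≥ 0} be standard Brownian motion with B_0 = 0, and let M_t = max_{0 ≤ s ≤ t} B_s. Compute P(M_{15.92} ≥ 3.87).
P(M_{15.92} ≥ 3.87) = 2·P(B_{15.92} ≥ 3.87) = 2(1 − Φ(3.87/√15.92)) ≈ 0.3321

By the reflection principle for Brownian motion, P(M_t ≥ a) = 2 · P(B_t ≥ a) for a ≥ 0. Since B_t ~ N(0, t), P(B_t ≥ 3.87) = 1 − Φ(3.87/√t) = 1 − Φ(3.87/√15.92) = 1 − Φ(0.9699). So
  P(M_{15.92} ≥ 3.87) = 2(1 − Φ(0.9699)) ≈ 0.3321.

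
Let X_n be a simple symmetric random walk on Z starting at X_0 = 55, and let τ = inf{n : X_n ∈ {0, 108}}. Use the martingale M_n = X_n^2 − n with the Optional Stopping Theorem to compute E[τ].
E[τ] = 2915

M_n = X_n^2 − n is a martingale (since E[X_{n+1}^2 | F_n] = X_n^2 + 1). By OST (τ has finite mean in a bounded region), E[M_τ] = E[M_0] = X_0^2 − 0 = 55^2 = 3025. Also E[M_τ] = E[X_τ^2] − E[τ]. The walk exits at 0 or 108, with P(hit 108 first) = 55/108, so E[X_τ^2] = 108^2 · 55/108 + 0 = 5940. Thus E[τ] = E[X_τ^2] − E[M_τ] = 5940 − 3025 = 2915 = 55(108 − 55) = 2915.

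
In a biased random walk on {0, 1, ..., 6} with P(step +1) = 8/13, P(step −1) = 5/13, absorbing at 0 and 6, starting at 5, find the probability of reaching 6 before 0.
P(hit 6 before 0) = (1 − (5/8)^5) / (1 − (5/8)^6) = 79048/82173

Let u_k denote P(reach 6 before 0 | start at k). Boundary: u_0 = 0, u_6 = 1. Recurrence: u_k = 8/13·u_{k+1} + 5/13·u_{k-1} for 1 ≤ k ≤ 5. Try u_k = A + B·r^k with r = q/p = (5/13)/(8/13) = 5/8. Substitution satisfies the recurrence; boundary conditions give:
  u_k = (1 − r^k) / (1 − r^N) = (1 − (5/8)^5) / (1 − (5/8)^6) = 79048/82173.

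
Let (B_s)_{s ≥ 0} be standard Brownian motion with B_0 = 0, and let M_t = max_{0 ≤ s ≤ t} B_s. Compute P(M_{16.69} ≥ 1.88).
P(M_{16.69} ≥ 1.88) = 2·P(B_{16.69} ≥ 1.88) = 2(1 − Φ(1.88/√16.69)) ≈ 0.6454

By the reflection principle for Brownian motion, P(M_t ≥ a) = 2 · P(B_t ≥ a) for a ≥ 0. Since B_t ~ N(0, t), P(B_t ≥ 1.88) = 1 − Φ(1.88/√t) = 1 − Φ(1.88/√16.69) = 1 − Φ(0.4602). So
  P(M_{16.69} ≥ 1.88) = 2(1 − Φ(0.4602)) ≈ 0.6454.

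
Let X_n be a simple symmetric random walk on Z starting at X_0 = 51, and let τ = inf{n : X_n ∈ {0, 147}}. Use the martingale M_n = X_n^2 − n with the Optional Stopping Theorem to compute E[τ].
E[τ] = 4896

M_n = X_n^2 − n is a martingale (since E[X_{n+1}^2 | F_n] = X_n^2 + 1). By OST (τ has finite mean in a bounded region), E[M_τ] = E[M_0] = X_0^2 − 0 = 51^2 = 2601. Also E[M_τ] = E[X_τ^2] − E[τ]. The walk exits at 0 or 147, with P(hit 147 first) = 51/147, so E[X_τ^2] = 147^2 · 51/147 + 0 = 7497. Thus E[τ] = E[X_τ^2] − E[M_τ] = 7497 − 2601 = 4896 = 51(147 − 51) = 4896.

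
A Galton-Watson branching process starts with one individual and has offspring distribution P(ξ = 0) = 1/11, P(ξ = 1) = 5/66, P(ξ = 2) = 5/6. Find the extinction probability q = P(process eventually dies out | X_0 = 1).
q = 6/55

The pgf is f(s) = 1/11 + 5/66·s + 5/6·s². The extinction probability q is the smallest fixed point of f in [0, 1]. Setting s = f(s):
  5/6·s² + (5/66 − 1)·s + 1/11 = 0
  5/6·s² − (1/11 + 5/6)·s + 1/11 = 0
which factors as (s − 1)·(5/6·s − 1/11) = 0, giving roots s = 1 and s = (1/11)/(5/6) = 6/55.
Mean offspring μ = 5/66 + 2·5/6 = 115/66 > 1 (supercritical), so q < 1. The extinction probability is the smaller root: q = (1/11)/(5/6) = 6/55.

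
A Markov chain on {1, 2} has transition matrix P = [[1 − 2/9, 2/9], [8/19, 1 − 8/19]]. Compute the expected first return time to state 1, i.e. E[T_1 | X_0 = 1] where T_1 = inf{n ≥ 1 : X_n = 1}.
E[T_1 | X_0 = 1] = 1/π_1 = 55/36

For an irreducible recurrent Markov chain with stationary distribution π, E[T_i | X_0 = i] = 1/π_i (Kac's formula). Here π_1 = (8/19)/(2/9 + 8/19) = (8/19)/(110/171) = 36/55, so E[T_1 | X_0 = 1] = 1/π_1 = (2/9 + 8/19)/(8/19) = (110/171)/(8/19) = 55/36.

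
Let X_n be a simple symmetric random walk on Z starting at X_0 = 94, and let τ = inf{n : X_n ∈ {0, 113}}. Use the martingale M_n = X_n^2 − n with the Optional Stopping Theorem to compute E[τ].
E[τ] = 1786

M_n = X_n^2 − n is a martingale (since E[X_{n+1}^2 | F_n] = X_n^2 + 1). By OST (τ has finite mean in a bounded region), E[M_τ] = E[M_0] = X_0^2 − 0 = 94^2 = 8836. Also E[M_τ] = E[X_τ^2] − E[τ]. The walk exits at 0 or 113, with P(hit 113 first) = 94/113, so E[X_τ^2] = 113^2 · 94/113 + 0 = 10622. Thus E[τ] = E[X_τ^2] − E[M_τ] = 10622 − 8836 = 1786 = 94(113 − 94) = 1786.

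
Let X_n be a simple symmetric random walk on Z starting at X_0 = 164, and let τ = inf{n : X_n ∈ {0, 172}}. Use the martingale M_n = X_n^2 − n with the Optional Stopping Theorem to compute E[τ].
E[τ] = 1312

M_n = X_n^2 − n is a martingale (since E[X_{n+1}^2 | F_n] = X_n^2 + 1). By OST (τ has finite mean in a bounded region), E[M_τ] = E[M_0] = X_0^2 − 0 = 164^2 = 26896. Also E[M_τ] = E[X_τ^2] − E[τ]. The walk exits at 0 or 172, with P(hit 172 first) = 164/172, so E[X_τ^2] = 172^2 · 164/172 + 0 = 28208. Thus E[τ] = E[X_τ^2] − E[M_τ] = 28208 − 26896 = 1312 = 164(172 − 164) = 1312.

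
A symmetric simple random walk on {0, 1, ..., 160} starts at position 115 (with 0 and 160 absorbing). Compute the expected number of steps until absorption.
E[τ | X_0 = 115] = 5175

Let v_k = E[τ | X_0 = k]. Boundary: v_0 = v_160 = 0. Recurrence: v_k = 1 + (v_{k-1} + v_{k+1})/2 for 1 ≤ k ≤ 159. The particular solution to v_k − (v_{k-1} + v_{k+1})/2 = 1 is v_k = −k^2. Adding homogeneous solution A + B k and matching boundaries gives v_k = k (160 − k). Substituting k = 115: v_115 = 115 · 45 = 5175.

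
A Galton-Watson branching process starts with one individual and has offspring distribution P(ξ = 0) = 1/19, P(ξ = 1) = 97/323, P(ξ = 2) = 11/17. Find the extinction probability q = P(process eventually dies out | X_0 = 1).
q = 17/209

The pgf is f(s) = 1/19 + 97/323·s + 11/17·s². The extinction probability q is the smallest fixed point of f in [0, 1]. Setting s = f(s):
  11/17·s² + (97/323 − 1)·s + 1/19 = 0
  11/17·s² − (1/19 + 11/17)·s + 1/19 = 0
which factors as (s − 1)·(11/17·s − 1/19) = 0, giving roots s = 1 and s = (1/19)/(11/17) = 17/209.
Mean offspring μ = 97/323 + 2·11/17 = 515/323 > 1 (supercritical), so q < 1. The extinction probability is the smaller root: q = (1/19)/(11/17) = 17/209.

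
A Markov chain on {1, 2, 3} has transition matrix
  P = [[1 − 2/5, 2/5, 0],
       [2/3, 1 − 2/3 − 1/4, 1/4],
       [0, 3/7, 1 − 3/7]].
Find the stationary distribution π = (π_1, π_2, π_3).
π = (20/39, 4/13, 7/39)

This is a birth-death chain on three states, which satisfies detailed balance: π_1 · P_{12} = π_2 · P_{21} and π_2 · P_{23} = π_3 · P_{32}.
From π_1 · 2/5 = π_2 · 2/3: π_2/π_1 = (2/5)/(2/3) = 3/5.
From π_2 · 1/4 = π_3 · 3/7: π_3/π_2 = (1/4)/(3/7) = 7/12.
Take π_1 proportional to 1; then unnormalized π = (1, 3/5, 7/20). Normalize by dividing by the sum 39/20:
  π = (20/39, 4/13, 7/39).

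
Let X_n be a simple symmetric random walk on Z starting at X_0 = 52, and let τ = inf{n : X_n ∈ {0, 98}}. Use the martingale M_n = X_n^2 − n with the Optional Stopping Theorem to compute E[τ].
E[τ] = 2392

M_n = X_n^2 − n is a martingale (since E[X_{n+1}^2 | F_n] = X_n^2 + 1). By OST (τ has finite mean in a bounded region), E[M_τ] = E[M_0] = X_0^2 − 0 = 52^2 = 2704. Also E[M_τ] = E[X_τ^2] − E[τ]. The walk exits at 0 or 98, with P(hit 98 first) = 52/98, so E[X_τ^2] = 98^2 · 52/98 + 0 = 5096. Thus E[τ] = E[X_τ^2] − E[M_τ] = 5096 − 2704 = 2392 = 52(98 − 52) = 2392.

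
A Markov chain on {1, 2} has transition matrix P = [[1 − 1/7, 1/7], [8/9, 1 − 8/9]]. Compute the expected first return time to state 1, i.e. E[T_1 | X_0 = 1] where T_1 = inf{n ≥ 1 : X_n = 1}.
E[T_1 | X_0 = 1] = 1/π_1 = 65/56

For an irreducible recurrent Markov chain with stationary distribution π, E[T_i | X_0 = i] = 1/π_i (Kac's formula). Here π_1 = (8/9)/(1/7 + 8/9) = (8/9)/(65/63) = 56/65, so E[T_1 | X_0 = 1] = 1/π_1 = (1/7 + 8/9)/(8/9) = (65/63)/(8/9) = 65/56.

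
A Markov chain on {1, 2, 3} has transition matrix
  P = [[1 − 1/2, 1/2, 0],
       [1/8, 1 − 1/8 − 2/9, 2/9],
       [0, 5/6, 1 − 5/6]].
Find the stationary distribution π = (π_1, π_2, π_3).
π = (15/91, 60/91, 16/91)

This is a birth-death chain on three states, which satisfies detailed balance: π_1 · P_{12} = π_2 · P_{21} and π_2 · P_{23} = π_3 · P_{32}.
From π_1 · 1/2 = π_2 · 1/8: π_2/π_1 = (1/2)/(1/8) = 4.
From π_2 · 2/9 = π_3 · 5/6: π_3/π_2 = (2/9)/(5/6) = 4/15.
Take π_1 proportional to 1; then unnormalized π = (1, 4, 16/15). Normalize by dividing by the sum 91/15:
  π = (15/91, 60/91, 16/91).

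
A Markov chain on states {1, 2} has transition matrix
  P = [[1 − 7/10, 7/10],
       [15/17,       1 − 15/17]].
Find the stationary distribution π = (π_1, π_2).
π_1 = 150/269, π_2 = 119/269

Solve πP = π with π_1 + π_2 = 1. From πP = π: π_1 · (1 − 7/10) + π_2 · 15/17 = π_1 ⇒ π_2 · 15/17 = π_1 · 7/10 ⇒ π_2/π_1 = (7/10)/(15/17) = 119/150. Together with π_1 + π_2 = 1:
  π_1 = (15/17)/(7/10 + 15/17) = (15/17)/(269/170) = 150/269,
  π_2 = (7/10)/(7/10 + 15/17) = (7/10)/(269/170) = 119/269.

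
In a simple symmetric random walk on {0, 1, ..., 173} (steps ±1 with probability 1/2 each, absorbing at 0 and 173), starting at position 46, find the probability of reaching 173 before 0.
P(hit 173 before 0) = 46/173

Let u_k = P(hit 173 before 0 | start at k). Then u_0 = 0, u_173 = 1, and u_k = u_{k-1}/2 + u_{k+1}/2 for 1 ≤ k ≤ 172. This harmonic recurrence is solved by u_k = k/173, giving u_46 = 46/173.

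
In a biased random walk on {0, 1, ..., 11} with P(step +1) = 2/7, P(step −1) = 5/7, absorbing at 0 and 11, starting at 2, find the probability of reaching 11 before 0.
P(hit 11 before 0) = (1 − (5/2)^2) / (1 − (5/2)^11) = 3584/16275359

Let u_k denote P(reach 11 before 0 | start at k). Boundary: u_0 = 0, u_11 = 1. Recurrence: u_k = 2/7·u_{k+1} + 5/7·u_{k-1} for 1 ≤ k ≤ 10. Try u_k = A + B·r^k with r = q/p = (5/7)/(2/7) = 5/2. Substitution satisfies the recurrence; boundary conditions give:
  u_k = (1 − r^k) / (1 − r^N) = (1 − (5/2)^2) / (1 − (5/2)^11) = 3584/16275359.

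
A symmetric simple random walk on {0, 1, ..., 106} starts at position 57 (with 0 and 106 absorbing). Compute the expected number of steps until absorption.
E[τ | X_0 = 57] = 2793

Let v_k = E[τ | X_0 = k]. Boundary: v_0 = v_106 = 0. Recurrence: v_k = 1 + (v_{k-1} + v_{k+1})/2 for 1 ≤ k ≤ 105. The particular solution to v_k − (v_{k-1} + v_{k+1})/2 = 1 is v_k = −k^2. Adding homogeneous solution A + B k and matching boundaries gives v_k = k (106 − k). Substituting k = 57: v_57 = 57 · 49 = 2793.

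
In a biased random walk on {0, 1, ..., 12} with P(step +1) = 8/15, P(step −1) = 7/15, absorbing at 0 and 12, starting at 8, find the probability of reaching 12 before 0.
P(hit 12 before 0) = (1 − (7/8)^8) / (1 − (7/8)^12) = 26611712/32376513

Let u_k denote P(reach 12 before 0 | start at k). Boundary: u_0 = 0, u_12 = 1. Recurrence: u_k = 8/15·u_{k+1} + 7/15·u_{k-1} for 1 ≤ k ≤ 11. Try u_k = A + B·r^k with r = q/p = (7/15)/(8/15) = 7/8. Substitution satisfies the recurrence; boundary conditions give:
  u_k = (1 − r^k) / (1 − r^N) = (1 − (7/8)^8) / (1 − (7/8)^12) = 26611712/32376513.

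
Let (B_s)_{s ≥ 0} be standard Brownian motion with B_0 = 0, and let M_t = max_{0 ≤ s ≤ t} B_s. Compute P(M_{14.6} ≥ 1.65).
P(M_{14.6} ≥ 1.65) = 2·P(B_{14.6} ≥ 1.65) = 2(1 − Φ(1.65/√14.6)) ≈ 0.6659

By the reflection principle for Brownian motion, P(M_t ≥ a) = 2 · P(B_t ≥ a) for a ≥ 0. Since B_t ~ N(0, t), P(B_t ≥ 1.65) = 1 − Φ(1.65/√t) = 1 − Φ(1.65/√14.6) = 1 − Φ(0.4318). So
  P(M_{14.6} ≥ 1.65) = 2(1 − Φ(0.4318)) ≈ 0.6659.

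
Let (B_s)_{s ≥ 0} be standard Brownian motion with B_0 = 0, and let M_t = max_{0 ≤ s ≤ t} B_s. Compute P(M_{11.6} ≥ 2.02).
P(M_{11.6} ≥ 2.02) = 2·P(B_{11.6} ≥ 2.02) = 2(1 − Φ(2.02/√11.6)) ≈ 0.5531

By the reflection principle for Brownian motion, P(M_t ≥ a) = 2 · P(B_t ≥ a) for a ≥ 0. Since B_t ~ N(0, t), P(B_t ≥ 2.02) = 1 − Φ(2.02/√t) = 1 − Φ(2.02/√11.6) = 1 − Φ(0.5931). So
  P(M_{11.6} ≥ 2.02) = 2(1 − Φ(0.5931)) ≈ 0.5531.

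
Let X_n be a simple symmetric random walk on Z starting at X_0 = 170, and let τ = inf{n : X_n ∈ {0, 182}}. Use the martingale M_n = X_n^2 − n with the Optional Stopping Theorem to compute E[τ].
E[τ] = 2040

M_n = X_n^2 − n is a martingale (since E[X_{n+1}^2 | F_n] = X_n^2 + 1). By OST (τ has finite mean in a bounded region), E[M_τ] = E[M_0] = X_0^2 − 0 = 170^2 = 28900. Also E[M_τ] = E[X_τ^2] − E[τ]. The walk exits at 0 or 182, with P(hit 182 first) = 170/182, so E[X_τ^2] = 182^2 · 170/182 + 0 = 30940. Thus E[τ] = E[X_τ^2] − E[M_τ] = 30940 − 28900 = 2040 = 170(182 − 170) = 2040.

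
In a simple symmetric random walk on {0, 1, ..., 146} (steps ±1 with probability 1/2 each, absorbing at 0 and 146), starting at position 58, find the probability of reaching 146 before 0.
P(hit 146 before 0) = 58/146 = 29/73

Let u_k = P(hit 146 before 0 | start at k). Then u_0 = 0, u_146 = 1, and u_k = u_{k-1}/2 + u_{k+1}/2 for 1 ≤ k ≤ 145. This harmonic recurrence is solved by u_k = k/146, giving u_58 = 58/146 = 29/73.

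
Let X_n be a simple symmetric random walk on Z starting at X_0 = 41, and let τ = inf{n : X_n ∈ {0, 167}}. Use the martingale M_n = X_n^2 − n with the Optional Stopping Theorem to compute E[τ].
E[τ] = 5166

M_n = X_n^2 − n is a martingale (since E[X_{n+1}^2 | F_n] = X_n^2 + 1). By OST (τ has finite mean in a bounded region), E[M_τ] = E[M_0] = X_0^2 − 0 = 41^2 = 1681. Also E[M_τ] = E[X_τ^2] − E[τ]. The walk exits at 0 or 167, with P(hit 167 first) = 41/167, so E[X_τ^2] = 167^2 · 41/167 + 0 = 6847. Thus E[τ] = E[X_τ^2] − E[M_τ] = 6847 − 1681 = 5166 = 41(167 − 41) = 5166.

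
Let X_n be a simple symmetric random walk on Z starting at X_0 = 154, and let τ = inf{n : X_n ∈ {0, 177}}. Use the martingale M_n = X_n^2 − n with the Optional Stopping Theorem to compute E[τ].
E[τ] = 3542

M_n = X_n^2 − n is a martingale (since E[X_{n+1}^2 | F_n] = X_n^2 + 1). By OST (τ has finite mean in a bounded region), E[M_τ] = E[M_0] = X_0^2 − 0 = 154^2 = 23716. Also E[M_τ] = E[X_τ^2] − E[τ]. The walk exits at 0 or 177, with P(hit 177 first) = 154/177, so E[X_τ^2] = 177^2 · 154/177 + 0 = 27258. Thus E[τ] = E[X_τ^2] − E[M_τ] = 27258 − 23716 = 3542 = 154(177 − 154) = 3542.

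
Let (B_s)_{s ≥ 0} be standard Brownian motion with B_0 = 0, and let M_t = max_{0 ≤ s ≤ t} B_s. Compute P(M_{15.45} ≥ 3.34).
P(M_{15.45} ≥ 3.34) = 2·P(B_{15.45} ≥ 3.34) = 2(1 − Φ(3.34/√15.45)) ≈ 0.3955

By the reflection principle for Brownian motion, P(M_t ≥ a) = 2 · P(B_t ≥ a) for a ≥ 0. Since B_t ~ N(0, t), P(B_t ≥ 3.34) = 1 − Φ(3.34/√t) = 1 − Φ(3.34/√15.45) = 1 − Φ(0.8497). So
  P(M_{15.45} ≥ 3.34) = 2(1 − Φ(0.8497)) ≈ 0.3955.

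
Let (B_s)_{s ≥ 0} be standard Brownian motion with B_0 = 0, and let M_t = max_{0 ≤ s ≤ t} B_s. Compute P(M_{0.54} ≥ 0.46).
P(M_{0.54} ≥ 0.46) = 2·P(B_{0.54} ≥ 0.46) = 2(1 − Φ(0.46/√0.54)) ≈ 0.5313

By the reflection principle for Brownian motion, P(M_t ≥ a) = 2 · P(B_t ≥ a) for a ≥ 0. Since B_t ~ N(0, t), P(B_t ≥ 0.46) = 1 − Φ(0.46/√t) = 1 − Φ(0.46/√0.54) = 1 − Φ(0.6260). So
  P(M_{0.54} ≥ 0.46) = 2(1 − Φ(0.6260)) ≈ 0.5313.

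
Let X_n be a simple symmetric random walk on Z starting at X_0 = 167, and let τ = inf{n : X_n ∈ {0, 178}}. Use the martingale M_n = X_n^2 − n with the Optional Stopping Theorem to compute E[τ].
E[τ] = 1837

M_n = X_n^2 − n is a martingale (since E[X_{n+1}^2 | F_n] = X_n^2 + 1). By OST (τ has finite mean in a bounded region), E[M_τ] = E[M_0] = X_0^2 − 0 = 167^2 = 27889. Also E[M_τ] = E[X_τ^2] − E[τ]. The walk exits at 0 or 178, with P(hit 178 first) = 167/178, so E[X_τ^2] = 178^2 · 167/178 + 0 = 29726. Thus E[τ] = E[X_τ^2] − E[M_τ] = 29726 − 27889 = 1837 = 167(178 − 167) = 1837.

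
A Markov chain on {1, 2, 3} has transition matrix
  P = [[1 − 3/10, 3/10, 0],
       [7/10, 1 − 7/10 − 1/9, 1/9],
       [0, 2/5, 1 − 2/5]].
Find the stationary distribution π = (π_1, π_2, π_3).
π = (42/65, 18/65, 1/13)

This is a birth-death chain on three states, which satisfies detailed balance: π_1 · P_{12} = π_2 · P_{21} and π_2 · P_{23} = π_3 · P_{32}.
From π_1 · 3/10 = π_2 · 7/10: π_2/π_1 = (3/10)/(7/10) = 3/7.
From π_2 · 1/9 = π_3 · 2/5: π_3/π_2 = (1/9)/(2/5) = 5/18.
Take π_1 proportional to 1; then unnormalized π = (1, 3/7, 5/42). Normalize by dividing by the sum 65/42:
  π = (42/65, 18/65, 1/13).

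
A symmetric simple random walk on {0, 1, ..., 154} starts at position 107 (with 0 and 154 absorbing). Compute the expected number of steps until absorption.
E[τ | X_0 = 107] = 5029

Let v_k = E[τ | X_0 = k]. Boundary: v_0 = v_154 = 0. Recurrence: v_k = 1 + (v_{k-1} + v_{k+1})/2 for 1 ≤ k ≤ 153. The particular solution to v_k − (v_{k-1} + v_{k+1})/2 = 1 is v_k = −k^2. Adding homogeneous solution A + B k and matching boundaries gives v_k = k (154 − k). Substituting k = 107: v_107 = 107 · 47 = 5029.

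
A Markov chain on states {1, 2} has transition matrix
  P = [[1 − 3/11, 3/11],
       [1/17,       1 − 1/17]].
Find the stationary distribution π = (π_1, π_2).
π_1 = 11/62, π_2 = 51/62

Solve πP = π with π_1 + π_2 = 1. From πP = π: π_1 · (1 − 3/11) + π_2 · 1/17 = π_1 ⇒ π_2 · 1/17 = π_1 · 3/11 ⇒ π_2/π_1 = (3/11)/(1/17) = 51/11. Together with π_1 + π_2 = 1:
  π_1 = (1/17)/(3/11 + 1/17) = (1/17)/(62/187) = 11/62,
  π_2 = (3/11)/(3/11 + 1/17) = (3/11)/(62/187) = 51/62.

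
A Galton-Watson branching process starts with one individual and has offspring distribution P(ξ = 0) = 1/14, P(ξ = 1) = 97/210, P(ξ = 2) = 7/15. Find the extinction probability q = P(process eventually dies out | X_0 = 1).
q = 15/98

The pgf is f(s) = 1/14 + 97/210·s + 7/15·s². The extinction probability q is the smallest fixed point of f in [0, 1]. Setting s = f(s):
  7/15·s² + (97/210 − 1)·s + 1/14 = 0
  7/15·s² − (1/14 + 7/15)·s + 1/14 = 0
which factors as (s − 1)·(7/15·s − 1/14) = 0, giving roots s = 1 and s = (1/14)/(7/15) = 15/98.
Mean offspring μ = 97/210 + 2·7/15 = 293/210 > 1 (supercritical), so q < 1. The extinction probability is the smaller root: q = (1/14)/(7/15) = 15/98.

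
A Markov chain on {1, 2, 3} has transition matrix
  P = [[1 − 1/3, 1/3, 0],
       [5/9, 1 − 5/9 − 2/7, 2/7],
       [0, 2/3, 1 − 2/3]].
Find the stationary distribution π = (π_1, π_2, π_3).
π = (7/13, 21/65, 9/65)

This is a birth-death chain on three states, which satisfies detailed balance: π_1 · P_{12} = π_2 · P_{21} and π_2 · P_{23} = π_3 · P_{32}.
From π_1 · 1/3 = π_2 · 5/9: π_2/π_1 = (1/3)/(5/9) = 3/5.
From π_2 · 2/7 = π_3 · 2/3: π_3/π_2 = (2/7)/(2/3) = 3/7.
Take π_1 proportional to 1; then unnormalized π = (1, 3/5, 9/35). Normalize by dividing by the sum 13/7:
  π = (7/13, 21/65, 9/65).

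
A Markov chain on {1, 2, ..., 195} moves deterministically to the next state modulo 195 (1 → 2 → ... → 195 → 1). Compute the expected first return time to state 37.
E[T_37 | X_0 = 37] = 195

The chain cycles deterministically, so starting at state 37 it returns in exactly 195 steps. Equivalently, the stationary distribution is uniform π_j = 1/195 for every state j, so by Kac's formula E[T_37] = 1/π_37 = 195.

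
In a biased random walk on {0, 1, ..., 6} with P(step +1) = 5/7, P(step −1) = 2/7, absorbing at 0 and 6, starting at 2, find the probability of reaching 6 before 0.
P(hit 6 before 0) = (1 − (2/5)^2) / (1 − (2/5)^6) = 625/741

Let u_k denote P(reach 6 before 0 | start at k). Boundary: u_0 = 0, u_6 = 1. Recurrence: u_k = 5/7·u_{k+1} + 2/7·u_{k-1} for 1 ≤ k ≤ 5. Try u_k = A + B·r^k with r = q/p = (2/7)/(5/7) = 2/5. Substitution satisfies the recurrence; boundary conditions give:
  u_k = (1 − r^k) / (1 − r^N) = (1 − (2/5)^2) / (1 − (2/5)^6) = 625/741.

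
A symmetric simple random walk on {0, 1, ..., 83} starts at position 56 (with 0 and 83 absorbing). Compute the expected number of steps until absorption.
E[τ | X_0 = 56] = 1512

Let v_k = E[τ | X_0 = k]. Boundary: v_0 = v_83 = 0. Recurrence: v_k = 1 + (v_{k-1} + v_{k+1})/2 for 1 ≤ k ≤ 82. The particular solution to v_k − (v_{k-1} + v_{k+1})/2 = 1 is v_k = −k^2. Adding homogeneous solution A + B k and matching boundaries gives v_k = k (83 − k). Substituting k = 56: v_56 = 56 · 27 = 1512.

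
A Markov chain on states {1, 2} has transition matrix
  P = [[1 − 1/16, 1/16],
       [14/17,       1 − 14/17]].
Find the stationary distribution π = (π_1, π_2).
π_1 = 224/241, π_2 = 17/241

Solve πP = π with π_1 + π_2 = 1. From πP = π: π_1 · (1 − 1/16) + π_2 · 14/17 = π_1 ⇒ π_2 · 14/17 = π_1 · 1/16 ⇒ π_2/π_1 = (1/16)/(14/17) = 17/224. Together with π_1 + π_2 = 1:
  π_1 = (14/17)/(1/16 + 14/17) = (14/17)/(241/272) = 224/241,
  π_2 = (1/16)/(1/16 + 14/17) = (1/16)/(241/272) = 17/241.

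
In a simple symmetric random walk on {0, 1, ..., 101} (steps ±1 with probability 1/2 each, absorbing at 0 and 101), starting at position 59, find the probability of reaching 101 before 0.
P(hit 101 before 0) = 59/101

Let u_k = P(hit 101 before 0 | start at k). Then u_0 = 0, u_101 = 1, and u_k = u_{k-1}/2 + u_{k+1}/2 for 1 ≤ k ≤ 100. This harmonic recurrence is solved by u_k = k/101, giving u_59 = 59/101.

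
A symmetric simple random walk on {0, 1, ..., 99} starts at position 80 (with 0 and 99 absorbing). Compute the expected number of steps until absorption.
E[τ | X_0 = 80] = 1520

Let v_k = E[τ | X_0 = k]. Boundary: v_0 = v_99 = 0. Recurrence: v_k = 1 + (v_{k-1} + v_{k+1})/2 for 1 ≤ k ≤ 98. The particular solution to v_k − (v_{k-1} + v_{k+1})/2 = 1 is v_k = −k^2. Adding homogeneous solution A + B k and matching boundaries gives v_k = k (99 − k). Substituting k = 80: v_80 = 80 · 19 = 1520.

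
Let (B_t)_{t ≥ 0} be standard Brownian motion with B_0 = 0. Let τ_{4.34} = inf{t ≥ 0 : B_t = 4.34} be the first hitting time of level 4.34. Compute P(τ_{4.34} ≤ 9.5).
P(τ_{4.34} ≤ 9.5) = 2(1 − Φ(4.34/√9.5)) = 2(1 − Φ(1.4081)) ≈ 0.1591

By the reflection principle for standard BM, P(τ_b ≤ t) = 2 · P(B_t ≥ b). Since B_t ~ N(0, t), P(B_t ≥ 4.34) = 1 − Φ(4.34/√t) = 1 − Φ(4.34/√9.5) = 1 − Φ(1.4081) ≈ 0.07955. Doubling: P(τ_{4.34} ≤ 9.5) ≈ 2 · 0.07955 = 0.15910 ≈ 0.1591.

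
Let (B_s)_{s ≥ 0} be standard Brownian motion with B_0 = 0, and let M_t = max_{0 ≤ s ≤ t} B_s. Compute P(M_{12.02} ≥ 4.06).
P(M_{12.02} ≥ 4.06) = 2·P(B_{12.02} ≥ 4.06) = 2(1 − Φ(4.06/√12.02)) ≈ 0.2416

By the reflection principle for Brownian motion, P(M_t ≥ a) = 2 · P(B_t ≥ a) for a ≥ 0. Since B_t ~ N(0, t), P(B_t ≥ 4.06) = 1 − Φ(4.06/√t) = 1 − Φ(4.06/√12.02) = 1 − Φ(1.1710). So
  P(M_{12.02} ≥ 4.06) = 2(1 − Φ(1.1710)) ≈ 0.2416.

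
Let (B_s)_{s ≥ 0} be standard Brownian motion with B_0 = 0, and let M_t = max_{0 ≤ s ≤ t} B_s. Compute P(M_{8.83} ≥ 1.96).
P(M_{8.83} ≥ 1.96) = 2·P(B_{8.83} ≥ 1.96) = 2(1 − Φ(1.96/√8.83)) ≈ 0.5095

By the reflection principle for Brownian motion, P(M_t ≥ a) = 2 · P(B_t ≥ a) for a ≥ 0. Since B_t ~ N(0, t), P(B_t ≥ 1.96) = 1 − Φ(1.96/√t) = 1 − Φ(1.96/√8.83) = 1 − Φ(0.6596). So
  P(M_{8.83} ≥ 1.96) = 2(1 − Φ(0.6596)) ≈ 0.5095.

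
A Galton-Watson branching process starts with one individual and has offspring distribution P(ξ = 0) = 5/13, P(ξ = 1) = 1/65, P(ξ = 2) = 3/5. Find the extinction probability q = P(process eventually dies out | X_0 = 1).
q = 25/39

The pgf is f(s) = 5/13 + 1/65·s + 3/5·s². The extinction probability q is the smallest fixed point of f in [0, 1]. Setting s = f(s):
  3/5·s² + (1/65 − 1)·s + 5/13 = 0
  3/5·s² − (5/13 + 3/5)·s + 5/13 = 0
which factors as (s − 1)·(3/5·s − 5/13) = 0, giving roots s = 1 and s = (5/13)/(3/5) = 25/39.
Mean offspring μ = 1/65 + 2·3/5 = 79/65 > 1 (supercritical), so q < 1. The extinction probability is the smaller root: q = (5/13)/(3/5) = 25/39.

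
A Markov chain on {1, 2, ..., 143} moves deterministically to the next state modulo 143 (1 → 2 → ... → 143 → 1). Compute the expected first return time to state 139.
E[T_139 | X_0 = 139] = 143

The chain cycles deterministically, so starting at state 139 it returns in exactly 143 steps. Equivalently, the stationary distribution is uniform π_j = 1/143 for every state j, so by Kac's formula E[T_139] = 1/π_139 = 143.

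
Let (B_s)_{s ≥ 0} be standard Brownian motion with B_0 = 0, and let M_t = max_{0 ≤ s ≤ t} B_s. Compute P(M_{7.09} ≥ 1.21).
P(M_{7.09} ≥ 1.21) = 2·P(B_{7.09} ≥ 1.21) = 2(1 − Φ(1.21/√7.09)) ≈ 0.6495

By the reflection principle for Brownian motion, P(M_t ≥ a) = 2 · P(B_t ≥ a) for a ≥ 0. Since B_t ~ N(0, t), P(B_t ≥ 1.21) = 1 − Φ(1.21/√t) = 1 − Φ(1.21/√7.09) = 1 − Φ(0.4544). So
  P(M_{7.09} ≥ 1.21) = 2(1 − Φ(0.4544)) ≈ 0.6495.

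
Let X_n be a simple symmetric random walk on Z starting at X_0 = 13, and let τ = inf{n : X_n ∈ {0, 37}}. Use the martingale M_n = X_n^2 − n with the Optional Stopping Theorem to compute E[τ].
E[τ] = 312

M_n = X_n^2 − n is a martingale (since E[X_{n+1}^2 | F_n] = X_n^2 + 1). By OST (τ has finite mean in a bounded region), E[M_τ] = E[M_0] = X_0^2 − 0 = 13^2 = 169. Also E[M_τ] = E[X_τ^2] − E[τ]. The walk exits at 0 or 37, with P(hit 37 first) = 13/37, so E[X_τ^2] = 37^2 · 13/37 + 0 = 481. Thus E[τ] = E[X_τ^2] − E[M_τ] = 481 − 169 = 312 = 13(37 − 13) = 312.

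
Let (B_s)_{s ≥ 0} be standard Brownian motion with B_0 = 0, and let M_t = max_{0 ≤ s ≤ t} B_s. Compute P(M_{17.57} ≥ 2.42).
P(M_{17.57} ≥ 2.42) = 2·P(B_{17.57} ≥ 2.42) = 2(1 − Φ(2.42/√17.57)) ≈ 0.5637

By the reflection principle for Brownian motion, P(M_t ≥ a) = 2 · P(B_t ≥ a) for a ≥ 0. Since B_t ~ N(0, t), P(B_t ≥ 2.42) = 1 − Φ(2.42/√t) = 1 − Φ(2.42/√17.57) = 1 − Φ(0.5773). So
  P(M_{17.57} ≥ 2.42) = 2(1 − Φ(0.5773)) ≈ 0.5637.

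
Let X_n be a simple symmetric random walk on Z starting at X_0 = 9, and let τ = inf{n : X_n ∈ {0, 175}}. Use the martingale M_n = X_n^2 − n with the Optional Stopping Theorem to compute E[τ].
E[τ] = 1494

M_n = X_n^2 − n is a martingale (since E[X_{n+1}^2 | F_n] = X_n^2 + 1). By OST (τ has finite mean in a bounded region), E[M_τ] = E[M_0] = X_0^2 − 0 = 9^2 = 81. Also E[M_τ] = E[X_τ^2] − E[τ]. The walk exits at 0 or 175, with P(hit 175 first) = 9/175, so E[X_τ^2] = 175^2 · 9/175 + 0 = 1575. Thus E[τ] = E[X_τ^2] − E[M_τ] = 1575 − 81 = 1494 = 9(175 − 9) = 1494.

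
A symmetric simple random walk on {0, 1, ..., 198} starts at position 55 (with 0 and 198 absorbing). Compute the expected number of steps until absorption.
E[τ | X_0 = 55] = 7865

Let v_k = E[τ | X_0 = k]. Boundary: v_0 = v_198 = 0. Recurrence: v_k = 1 + (v_{k-1} + v_{k+1})/2 for 1 ≤ k ≤ 197. The particular solution to v_k − (v_{k-1} + v_{k+1})/2 = 1 is v_k = −k^2. Adding homogeneous solution A + B k and matching boundaries gives v_k = k (198 − k). Substituting k = 55: v_55 = 55 · 143 = 7865.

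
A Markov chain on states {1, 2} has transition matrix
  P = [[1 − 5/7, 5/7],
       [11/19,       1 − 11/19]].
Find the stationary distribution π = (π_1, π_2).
π_1 = 77/172, π_2 = 95/172

Solve πP = π with π_1 + π_2 = 1. From πP = π: π_1 · (1 − 5/7) + π_2 · 11/19 = π_1 ⇒ π_2 · 11/19 = π_1 · 5/7 ⇒ π_2/π_1 = (5/7)/(11/19) = 95/77. Together with π_1 + π_2 = 1:
  π_1 = (11/19)/(5/7 + 11/19) = (11/19)/(172/133) = 77/172,
  π_2 = (5/7)/(5/7 + 11/19) = (5/7)/(172/133) = 95/172.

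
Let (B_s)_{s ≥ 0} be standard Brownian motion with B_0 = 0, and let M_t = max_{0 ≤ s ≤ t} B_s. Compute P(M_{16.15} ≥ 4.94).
P(M_{16.15} ≥ 4.94) = 2·P(B_{16.15} ≥ 4.94) = 2(1 − Φ(4.94/√16.15)) ≈ 0.2190

By the reflection principle for Brownian motion, P(M_t ≥ a) = 2 · P(B_t ≥ a) for a ≥ 0. Since B_t ~ N(0, t), P(B_t ≥ 4.94) = 1 − Φ(4.94/√t) = 1 − Φ(4.94/√16.15) = 1 − Φ(1.2293). So
  P(M_{16.15} ≥ 4.94) = 2(1 − Φ(1.2293)) ≈ 0.2190.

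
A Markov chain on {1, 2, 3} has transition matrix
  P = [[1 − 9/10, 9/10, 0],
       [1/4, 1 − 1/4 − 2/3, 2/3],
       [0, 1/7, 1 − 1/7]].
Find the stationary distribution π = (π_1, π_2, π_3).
π = (5/107, 18/107, 84/107)

This is a birth-death chain on three states, which satisfies detailed balance: π_1 · P_{12} = π_2 · P_{21} and π_2 · P_{23} = π_3 · P_{32}.
From π_1 · 9/10 = π_2 · 1/4: π_2/π_1 = (9/10)/(1/4) = 18/5.
From π_2 · 2/3 = π_3 · 1/7: π_3/π_2 = (2/3)/(1/7) = 14/3.
Take π_1 proportional to 1; then unnormalized π = (1, 18/5, 84/5). Normalize by dividing by the sum 107/5:
  π = (5/107, 18/107, 84/107).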